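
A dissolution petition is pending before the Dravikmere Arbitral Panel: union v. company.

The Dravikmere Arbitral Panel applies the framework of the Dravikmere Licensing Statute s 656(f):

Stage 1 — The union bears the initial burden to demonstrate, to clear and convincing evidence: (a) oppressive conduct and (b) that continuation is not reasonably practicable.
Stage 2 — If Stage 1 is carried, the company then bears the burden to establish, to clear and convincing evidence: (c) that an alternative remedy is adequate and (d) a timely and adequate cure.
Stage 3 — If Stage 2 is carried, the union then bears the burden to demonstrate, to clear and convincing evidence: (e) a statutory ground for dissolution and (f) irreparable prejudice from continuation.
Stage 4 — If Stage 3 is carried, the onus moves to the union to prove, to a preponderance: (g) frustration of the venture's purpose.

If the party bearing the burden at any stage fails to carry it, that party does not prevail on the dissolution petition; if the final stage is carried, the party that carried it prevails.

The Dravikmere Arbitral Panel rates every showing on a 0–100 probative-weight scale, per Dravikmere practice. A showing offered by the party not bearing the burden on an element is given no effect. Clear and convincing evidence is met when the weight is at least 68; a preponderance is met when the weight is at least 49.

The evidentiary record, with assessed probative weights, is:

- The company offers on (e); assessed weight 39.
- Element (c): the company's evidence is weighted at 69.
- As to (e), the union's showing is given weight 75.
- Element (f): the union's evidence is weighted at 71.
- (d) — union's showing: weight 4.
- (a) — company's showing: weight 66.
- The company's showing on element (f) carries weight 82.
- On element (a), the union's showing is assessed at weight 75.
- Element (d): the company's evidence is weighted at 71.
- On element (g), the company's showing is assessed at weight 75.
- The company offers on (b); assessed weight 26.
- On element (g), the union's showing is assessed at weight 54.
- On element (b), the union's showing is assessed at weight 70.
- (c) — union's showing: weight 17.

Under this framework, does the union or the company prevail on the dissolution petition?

union

At Stage 1 the union must meet clear and convincing evidence (weight is at least 68): on (a) the weight is 75 (the company's 66 is given no effect), ≥ 68, so (a) meets the standard; on (b) the weight is 70 (the company's 26 is given no effect), ≥ 68, so (b) meets the standard.
  Stage 1 carried; the burden shifts to the company.
At Stage 2 the company must meet clear and convincing evidence (weight is at least 68): on (c) the weight is 69 (the union's 17 is given no effect), ≥ 68, so (c) meets the standard; on (d) the weight is 71 (the union's 4 is given no effect), which does reach 68, so (d) meets the standard.
  All elements met. The burden passes to the union.
At Stage 3 the union must meet clear and convincing evidence (weight is at least 68): on (e) the weight is 75 (the company's 39 is given no effect), ≥ 68, so (e) meets the standard; on (f) the weight is 71 (the company's 82 is given no effect), which does reach 68, so (f) meets the standard.
  Stage 3 carried; the burden remains with the union.
At Stage 4 the union must meet a preponderance (weight is at least 49): on (g) the weight is 54 (the company's 75 is given no effect), ≥ 49, so (g) meets the standard.
  The union carries the last stage.
All stages carried — the union prevails.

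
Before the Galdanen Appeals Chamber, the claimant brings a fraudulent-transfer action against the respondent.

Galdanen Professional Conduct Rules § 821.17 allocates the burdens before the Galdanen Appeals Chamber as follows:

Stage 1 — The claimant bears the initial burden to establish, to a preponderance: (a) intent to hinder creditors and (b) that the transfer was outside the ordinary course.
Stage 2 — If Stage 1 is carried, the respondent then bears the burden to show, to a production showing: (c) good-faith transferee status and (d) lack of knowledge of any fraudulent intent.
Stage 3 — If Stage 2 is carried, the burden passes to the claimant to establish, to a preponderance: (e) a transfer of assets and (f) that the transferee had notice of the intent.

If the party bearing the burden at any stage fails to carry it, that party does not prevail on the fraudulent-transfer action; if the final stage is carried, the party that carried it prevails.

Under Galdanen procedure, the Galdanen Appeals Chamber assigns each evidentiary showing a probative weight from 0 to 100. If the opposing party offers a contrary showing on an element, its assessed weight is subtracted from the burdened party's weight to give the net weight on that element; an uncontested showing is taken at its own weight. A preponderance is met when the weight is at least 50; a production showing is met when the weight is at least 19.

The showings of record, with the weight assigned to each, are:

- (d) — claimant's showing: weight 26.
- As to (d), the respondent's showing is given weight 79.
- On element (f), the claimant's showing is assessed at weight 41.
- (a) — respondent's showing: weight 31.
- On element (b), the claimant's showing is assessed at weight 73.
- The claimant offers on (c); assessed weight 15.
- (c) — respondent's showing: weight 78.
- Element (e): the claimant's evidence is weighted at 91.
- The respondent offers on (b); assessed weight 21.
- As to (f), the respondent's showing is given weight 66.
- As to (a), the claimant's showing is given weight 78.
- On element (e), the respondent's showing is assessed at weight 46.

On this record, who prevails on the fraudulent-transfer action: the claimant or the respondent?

Stage 1 — burden on claimant; standard: a preponderance (weight is at least 50).
    (a): 78 − 31 = 47 < 50 [not met]
    (b): 73 − 21 = 52 ≥ 50 [met]
  The claimant does not carry Stage 1.
So the respondent prevails.

respondent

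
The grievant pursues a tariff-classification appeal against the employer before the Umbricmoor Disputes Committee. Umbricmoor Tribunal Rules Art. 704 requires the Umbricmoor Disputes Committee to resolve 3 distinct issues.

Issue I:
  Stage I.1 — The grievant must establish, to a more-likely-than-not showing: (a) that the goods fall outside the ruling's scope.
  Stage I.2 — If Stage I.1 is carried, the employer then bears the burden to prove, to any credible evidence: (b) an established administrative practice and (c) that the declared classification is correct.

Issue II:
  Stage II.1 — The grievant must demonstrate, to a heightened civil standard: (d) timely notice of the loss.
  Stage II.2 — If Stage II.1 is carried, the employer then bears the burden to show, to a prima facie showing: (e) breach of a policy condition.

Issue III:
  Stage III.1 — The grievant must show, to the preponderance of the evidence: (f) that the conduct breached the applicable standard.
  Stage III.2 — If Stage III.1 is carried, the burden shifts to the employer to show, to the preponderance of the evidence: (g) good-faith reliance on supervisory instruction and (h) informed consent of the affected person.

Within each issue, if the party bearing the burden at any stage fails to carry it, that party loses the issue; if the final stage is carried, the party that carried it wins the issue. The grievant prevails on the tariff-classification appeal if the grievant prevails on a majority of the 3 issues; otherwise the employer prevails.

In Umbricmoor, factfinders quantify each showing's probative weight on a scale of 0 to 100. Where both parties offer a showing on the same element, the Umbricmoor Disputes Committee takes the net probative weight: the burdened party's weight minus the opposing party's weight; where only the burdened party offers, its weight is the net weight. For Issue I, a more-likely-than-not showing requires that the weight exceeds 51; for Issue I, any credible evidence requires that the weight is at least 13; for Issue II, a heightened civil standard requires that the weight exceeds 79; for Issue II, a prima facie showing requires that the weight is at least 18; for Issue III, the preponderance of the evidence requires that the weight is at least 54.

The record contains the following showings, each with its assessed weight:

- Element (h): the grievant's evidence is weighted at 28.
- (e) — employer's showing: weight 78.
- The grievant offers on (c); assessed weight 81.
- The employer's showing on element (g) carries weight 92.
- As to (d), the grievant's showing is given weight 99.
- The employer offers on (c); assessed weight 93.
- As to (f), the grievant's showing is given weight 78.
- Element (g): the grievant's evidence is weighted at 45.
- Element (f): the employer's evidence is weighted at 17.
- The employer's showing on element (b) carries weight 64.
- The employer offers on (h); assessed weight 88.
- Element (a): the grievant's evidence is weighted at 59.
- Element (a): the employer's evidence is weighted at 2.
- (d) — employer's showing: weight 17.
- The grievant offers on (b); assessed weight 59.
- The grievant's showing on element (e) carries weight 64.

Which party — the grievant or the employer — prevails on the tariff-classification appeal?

grievant

— Issue I —
Stage I.1 (grievant, a more-likely-than-not showing, weight exceeds 51): (a) net 59−2=57 > 51 — meets.
  Stage I.1 is satisfied; the onus moves to the employer.
Stage I.2 (employer, any credible evidence, weight is at least 13): (b) net 64−59=5 < 13 — fails; (c) net 93−81=12 < 13 — fails.
  Not every element is met, so the employer fails to carry Stage I.2.
The grievant prevails on this issue.
— Issue II —
At Stage II.1 the grievant must meet a heightened civil standard (weight exceeds 79): on (d) the weight is 99 less the opposing 17 gives net 82, which does exceed 79, so (d) meets the standard.
  Stage II.1 carried; the burden shifts to the employer.
At Stage II.2 the employer must meet a prima facie showing (weight is at least 18): on (e) the weight is 78 less the opposing 64 gives net 14, which does not reach 18, so (e) does not meet the standard.
  Stage II.2 not carried; the employer fails its burden.
The analysis ends at Stage II.2; the grievant prevails on this issue.
— Issue III —
At Stage III.1 the grievant must meet the preponderance of the evidence (weight is at least 54): on (f) the weight is 78 less the opposing 17 gives net 61, which does reach 54, so (f) meets the standard.
  Stage III.1 carried; the burden shifts to the employer.
At Stage III.2 the employer must meet the preponderance of the evidence (weight is at least 54): on (g) the weight is 92 less the opposing 45 gives net 47, which does not reach 54, so (g) does not meet the standard; on (h) the weight is 88 less the opposing 28 gives net 60, which does reach 54, so (h) meets the standard.
  Stage III.2 not carried; the employer fails its burden.
So the grievant prevails on this issue.
Per-issue: Issue I → grievant; Issue II → grievant; Issue III → grievant. The grievant must prevail on a majority of issues; overall, the grievant prevails.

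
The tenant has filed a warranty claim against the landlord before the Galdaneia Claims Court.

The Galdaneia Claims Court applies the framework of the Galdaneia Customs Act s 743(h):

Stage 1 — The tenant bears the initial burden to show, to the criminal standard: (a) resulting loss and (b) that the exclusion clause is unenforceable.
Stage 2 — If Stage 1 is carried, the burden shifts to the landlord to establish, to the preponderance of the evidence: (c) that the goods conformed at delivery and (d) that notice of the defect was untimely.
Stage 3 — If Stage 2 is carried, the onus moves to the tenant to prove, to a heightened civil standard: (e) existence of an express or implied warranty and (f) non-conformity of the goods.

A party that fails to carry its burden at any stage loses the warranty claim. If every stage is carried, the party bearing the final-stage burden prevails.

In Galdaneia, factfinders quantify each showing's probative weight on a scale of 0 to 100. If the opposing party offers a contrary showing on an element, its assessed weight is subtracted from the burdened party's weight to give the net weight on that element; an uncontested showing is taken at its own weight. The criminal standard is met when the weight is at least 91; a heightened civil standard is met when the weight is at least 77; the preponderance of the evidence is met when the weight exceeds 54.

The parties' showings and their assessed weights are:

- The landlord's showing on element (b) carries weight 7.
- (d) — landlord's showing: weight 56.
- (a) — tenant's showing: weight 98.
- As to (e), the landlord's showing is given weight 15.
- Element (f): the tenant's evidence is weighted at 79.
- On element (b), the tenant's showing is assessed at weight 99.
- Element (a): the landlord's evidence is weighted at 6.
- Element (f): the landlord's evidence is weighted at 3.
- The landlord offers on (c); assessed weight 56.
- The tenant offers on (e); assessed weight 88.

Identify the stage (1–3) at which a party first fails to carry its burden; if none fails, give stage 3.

stage 3

Stage 1 — burden on tenant; standard: the criminal standard (weight is at least 91).
    (a): 98 − 6 = 92 ≥ 91 [met]
    (b): 99 − 7 = 92 ≥ 91 [met]
  Stage 1 is satisfied; the onus moves to the landlord.
Stage 2 — burden on landlord; standard: the preponderance of the evidence (weight exceeds 54).
    (c): 56 > 54 [met]
    (d): 56 > 54 [met]
  The landlord carries Stage 2; the tenant now bears the burden.
Stage 3 — burden on tenant; standard: a heightened civil standard (weight is at least 77).
    (e): 88 − 15 = 73 < 77 [not met]
    (f): 79 − 3 = 76 < 77 [not met]
  The tenant does not carry Stage 3.
The analysis ends at Stage 3; the landlord prevails.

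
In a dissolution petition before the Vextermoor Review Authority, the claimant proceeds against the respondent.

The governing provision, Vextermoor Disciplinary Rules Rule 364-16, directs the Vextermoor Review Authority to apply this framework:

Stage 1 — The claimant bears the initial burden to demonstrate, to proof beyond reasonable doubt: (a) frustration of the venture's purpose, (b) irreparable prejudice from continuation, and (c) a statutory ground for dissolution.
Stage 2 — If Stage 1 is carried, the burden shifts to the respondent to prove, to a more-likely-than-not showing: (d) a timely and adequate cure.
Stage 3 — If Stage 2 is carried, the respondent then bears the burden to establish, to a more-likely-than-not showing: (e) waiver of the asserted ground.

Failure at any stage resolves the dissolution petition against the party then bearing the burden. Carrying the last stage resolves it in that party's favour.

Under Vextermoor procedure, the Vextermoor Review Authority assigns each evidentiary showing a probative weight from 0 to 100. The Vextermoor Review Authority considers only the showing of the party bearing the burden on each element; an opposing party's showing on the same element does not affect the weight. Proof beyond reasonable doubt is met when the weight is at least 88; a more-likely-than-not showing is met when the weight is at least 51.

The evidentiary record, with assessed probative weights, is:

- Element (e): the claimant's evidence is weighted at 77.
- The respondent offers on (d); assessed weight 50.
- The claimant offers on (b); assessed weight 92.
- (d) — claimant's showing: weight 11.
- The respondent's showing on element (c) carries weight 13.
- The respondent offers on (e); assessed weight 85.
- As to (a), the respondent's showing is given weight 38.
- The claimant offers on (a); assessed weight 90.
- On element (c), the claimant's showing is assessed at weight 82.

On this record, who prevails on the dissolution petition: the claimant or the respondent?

respondent

Stage 1 — burden on claimant; standard: proof beyond reasonable doubt (weight is at least 88).
    (a): 90 (respondent's 38 disregarded) ≥ 88 [met]
    (b): 92 ≥ 88 [met]
    (c): 82 (respondent's 13 disregarded) < 88 [not met]
  Stage 1 not carried; the claimant fails its burden.
The analysis ends at Stage 1; the respondent prevails.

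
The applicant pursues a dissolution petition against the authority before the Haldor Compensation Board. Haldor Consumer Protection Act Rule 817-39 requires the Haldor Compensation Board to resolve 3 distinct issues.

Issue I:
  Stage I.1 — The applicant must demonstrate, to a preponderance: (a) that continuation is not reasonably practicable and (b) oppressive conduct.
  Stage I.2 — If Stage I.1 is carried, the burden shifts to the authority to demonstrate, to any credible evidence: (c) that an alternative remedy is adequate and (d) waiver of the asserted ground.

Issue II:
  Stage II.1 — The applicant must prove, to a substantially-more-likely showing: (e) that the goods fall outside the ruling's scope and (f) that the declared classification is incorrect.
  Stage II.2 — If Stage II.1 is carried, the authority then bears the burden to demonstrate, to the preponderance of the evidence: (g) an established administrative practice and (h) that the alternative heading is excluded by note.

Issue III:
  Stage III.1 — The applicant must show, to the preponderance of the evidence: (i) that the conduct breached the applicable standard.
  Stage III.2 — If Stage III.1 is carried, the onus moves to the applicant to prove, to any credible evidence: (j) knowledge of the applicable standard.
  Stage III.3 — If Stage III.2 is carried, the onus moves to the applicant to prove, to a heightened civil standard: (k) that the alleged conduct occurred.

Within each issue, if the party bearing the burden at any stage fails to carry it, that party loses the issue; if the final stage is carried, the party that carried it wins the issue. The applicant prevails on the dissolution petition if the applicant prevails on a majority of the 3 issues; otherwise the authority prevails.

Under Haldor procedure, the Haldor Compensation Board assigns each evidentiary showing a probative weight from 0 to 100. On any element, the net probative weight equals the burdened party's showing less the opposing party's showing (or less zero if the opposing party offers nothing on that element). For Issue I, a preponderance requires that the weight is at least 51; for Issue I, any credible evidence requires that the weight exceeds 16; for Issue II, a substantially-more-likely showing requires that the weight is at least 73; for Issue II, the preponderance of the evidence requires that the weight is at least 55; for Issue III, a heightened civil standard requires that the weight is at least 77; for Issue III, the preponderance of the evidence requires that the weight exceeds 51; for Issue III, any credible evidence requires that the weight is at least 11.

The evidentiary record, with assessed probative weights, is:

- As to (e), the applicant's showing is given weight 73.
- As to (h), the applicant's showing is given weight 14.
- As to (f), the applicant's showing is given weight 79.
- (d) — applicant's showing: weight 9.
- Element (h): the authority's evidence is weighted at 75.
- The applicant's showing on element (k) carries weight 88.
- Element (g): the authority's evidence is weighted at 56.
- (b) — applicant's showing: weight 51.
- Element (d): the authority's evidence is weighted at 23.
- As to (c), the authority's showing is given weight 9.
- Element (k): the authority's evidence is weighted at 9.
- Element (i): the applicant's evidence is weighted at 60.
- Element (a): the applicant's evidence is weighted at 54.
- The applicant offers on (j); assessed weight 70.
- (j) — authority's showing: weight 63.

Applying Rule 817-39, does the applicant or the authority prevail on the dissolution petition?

— Issue I —
At Stage I.1 the applicant must meet a preponderance (weight is at least 51): on (a) the weight is 54, which does reach 51, so (a) meets the standard; on (b) the weight is 51, ≥ 51, so (b) meets the standard.
  Stage I.1 carried; the burden shifts to the authority.
At Stage I.2 the authority must meet any credible evidence (weight exceeds 16): on (c) the weight is 9, which does not exceed 16, so (c) does not meet the standard; on (d) the weight is 23 less the opposing 9 gives net 14, ≤ 16, so (d) does not meet the standard.
  The authority does not carry Stage I.2.
So the applicant prevails on this issue.
— Issue II —
Stage II.1 (applicant, a substantially-more-likely showing, weight is at least 73): (e) 73 ≥ 73 — meets; (f) 79 ≥ 73 — meets.
  The applicant carries Stage II.1; the authority now bears the burden.
Stage II.2 (authority, the preponderance of the evidence, weight is at least 55): (g) 56 ≥ 55 — meets; (h) net 75−14=61 ≥ 55 — meets.
  Stage II.2 carried; the final stage is satisfied.
With every stage satisfied, the authority prevails on this issue.
— Issue III —
At Stage III.1 the applicant must meet the preponderance of the evidence (weight exceeds 51): on (i) the weight is 60, > 51, so (i) meets the standard.
  Stage III.1 is satisfied; the applicant continues to bear the burden.
At Stage III.2 the applicant must meet any credible evidence (weight is at least 11): on (j) the weight is 70 less the opposing 63 gives net 7, which does not reach 11, so (j) does not meet the standard.
  Not every element is met, so the applicant fails to carry Stage III.2.
So the authority prevails on this issue.
Per-issue: Issue I → applicant; Issue II → authority; Issue III → authority. The applicant must prevail on a majority of issues; overall, the authority prevails.

authority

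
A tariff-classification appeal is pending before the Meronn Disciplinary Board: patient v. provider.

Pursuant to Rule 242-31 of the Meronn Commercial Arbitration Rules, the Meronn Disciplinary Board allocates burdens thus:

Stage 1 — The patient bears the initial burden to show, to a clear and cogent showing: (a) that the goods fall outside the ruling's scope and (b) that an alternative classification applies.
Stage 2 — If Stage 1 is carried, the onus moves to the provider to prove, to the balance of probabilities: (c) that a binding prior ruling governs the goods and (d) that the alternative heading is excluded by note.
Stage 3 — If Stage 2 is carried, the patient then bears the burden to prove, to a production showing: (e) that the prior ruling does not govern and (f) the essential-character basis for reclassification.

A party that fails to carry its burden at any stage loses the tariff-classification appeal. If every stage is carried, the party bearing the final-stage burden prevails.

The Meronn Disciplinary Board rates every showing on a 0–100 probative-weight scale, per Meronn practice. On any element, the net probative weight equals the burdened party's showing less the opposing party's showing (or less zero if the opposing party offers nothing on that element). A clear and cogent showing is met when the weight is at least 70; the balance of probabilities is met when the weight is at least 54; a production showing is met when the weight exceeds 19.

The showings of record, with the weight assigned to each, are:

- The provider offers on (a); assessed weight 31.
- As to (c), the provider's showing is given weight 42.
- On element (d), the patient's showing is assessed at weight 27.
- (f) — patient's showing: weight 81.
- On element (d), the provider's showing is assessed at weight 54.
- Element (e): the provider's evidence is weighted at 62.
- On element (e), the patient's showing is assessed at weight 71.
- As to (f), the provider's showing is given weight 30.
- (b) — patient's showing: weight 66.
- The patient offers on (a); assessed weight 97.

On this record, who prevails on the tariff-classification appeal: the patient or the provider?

At Stage 1 the patient must meet a clear and cogent showing (weight is at least 70): on (a) the weight is 97 less the opposing 31 gives net 66, < 70, so (a) does not meet the standard; on (b) the weight is 66, which does not reach 70, so (b) does not meet the standard.
  The patient does not carry Stage 1.
The provider prevails.

provider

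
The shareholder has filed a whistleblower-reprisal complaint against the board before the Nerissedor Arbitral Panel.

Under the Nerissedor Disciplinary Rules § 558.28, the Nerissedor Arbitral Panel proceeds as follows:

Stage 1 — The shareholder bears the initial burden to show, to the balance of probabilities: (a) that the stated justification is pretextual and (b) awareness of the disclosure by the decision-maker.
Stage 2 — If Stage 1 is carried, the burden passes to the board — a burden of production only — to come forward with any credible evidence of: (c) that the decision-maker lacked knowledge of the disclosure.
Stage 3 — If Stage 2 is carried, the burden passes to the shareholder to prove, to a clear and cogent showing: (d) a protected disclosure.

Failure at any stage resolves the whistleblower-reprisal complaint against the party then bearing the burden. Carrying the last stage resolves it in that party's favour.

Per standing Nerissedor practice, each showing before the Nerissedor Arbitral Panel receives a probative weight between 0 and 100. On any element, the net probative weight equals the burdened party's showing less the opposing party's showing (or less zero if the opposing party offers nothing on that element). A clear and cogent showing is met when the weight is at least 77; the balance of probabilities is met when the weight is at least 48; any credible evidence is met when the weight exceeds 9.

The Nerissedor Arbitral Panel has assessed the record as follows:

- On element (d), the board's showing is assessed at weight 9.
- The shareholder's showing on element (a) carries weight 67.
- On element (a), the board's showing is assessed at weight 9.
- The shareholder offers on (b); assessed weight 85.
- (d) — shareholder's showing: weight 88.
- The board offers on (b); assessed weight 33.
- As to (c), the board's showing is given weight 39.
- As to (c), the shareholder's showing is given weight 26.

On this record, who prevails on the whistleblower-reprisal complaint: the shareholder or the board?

Stage 1 (shareholder, the balance of probabilities, weight is at least 48): (a) net 67−9=58 ≥ 48 — meets; (b) net 85−33=52 ≥ 48 — meets.
  The shareholder carries Stage 1; the board now bears the burden.
Stage 2 (board, any credible evidence, weight exceeds 9): (c) net 39−26=13 > 9 — meets.
  All elements met. The burden passes to the shareholder.
Stage 3 (shareholder, a clear and cogent showing, weight is at least 77): (d) net 88−9=79 ≥ 77 — meets.
  Stage 3 carried; the final stage is satisfied.
All stages carried — the shareholder prevails.

shareholder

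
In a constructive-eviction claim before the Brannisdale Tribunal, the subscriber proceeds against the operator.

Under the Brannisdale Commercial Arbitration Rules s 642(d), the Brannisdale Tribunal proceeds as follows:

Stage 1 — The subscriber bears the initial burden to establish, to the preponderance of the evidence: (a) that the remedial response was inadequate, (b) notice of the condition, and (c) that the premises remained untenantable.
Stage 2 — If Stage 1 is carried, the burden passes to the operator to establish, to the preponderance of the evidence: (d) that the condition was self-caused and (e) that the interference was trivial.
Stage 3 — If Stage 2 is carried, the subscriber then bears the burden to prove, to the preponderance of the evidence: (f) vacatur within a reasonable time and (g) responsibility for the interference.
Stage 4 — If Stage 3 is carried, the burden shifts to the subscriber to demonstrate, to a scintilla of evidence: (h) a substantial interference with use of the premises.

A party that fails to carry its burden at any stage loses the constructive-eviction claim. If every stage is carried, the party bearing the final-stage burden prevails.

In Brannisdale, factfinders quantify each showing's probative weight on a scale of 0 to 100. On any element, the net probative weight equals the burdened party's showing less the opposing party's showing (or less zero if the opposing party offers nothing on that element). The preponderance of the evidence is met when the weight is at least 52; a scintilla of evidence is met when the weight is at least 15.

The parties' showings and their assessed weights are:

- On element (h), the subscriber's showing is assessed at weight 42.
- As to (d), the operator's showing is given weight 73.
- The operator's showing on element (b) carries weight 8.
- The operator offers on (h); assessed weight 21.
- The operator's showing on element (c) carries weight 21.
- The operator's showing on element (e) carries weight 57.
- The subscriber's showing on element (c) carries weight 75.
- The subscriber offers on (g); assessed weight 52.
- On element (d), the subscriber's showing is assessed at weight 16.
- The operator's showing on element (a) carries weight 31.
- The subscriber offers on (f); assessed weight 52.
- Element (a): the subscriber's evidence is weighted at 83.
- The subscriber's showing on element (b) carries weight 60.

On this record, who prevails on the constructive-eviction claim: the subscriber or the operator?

At Stage 1 the subscriber must meet the preponderance of the evidence (weight is at least 52): on (a) the weight is 83 less the opposing 31 gives net 52, ≥ 52, so (a) meets the standard; on (b) the weight is 60 less the opposing 8 gives net 52, ≥ 52, so (b) meets the standard; on (c) the weight is 75 less the opposing 21 gives net 54, which does reach 52, so (c) meets the standard.
  The subscriber carries Stage 1; the operator now bears the burden.
At Stage 2 the operator must meet the preponderance of the evidence (weight is at least 52): on (d) the weight is 73 less the opposing 16 gives net 57, which does reach 52, so (d) meets the standard; on (e) the weight is 57, ≥ 52, so (e) meets the standard.
  All elements met. The burden passes to the subscriber.
At Stage 3 the subscriber must meet the preponderance of the evidence (weight is at least 52): on (f) the weight is 52, which does reach 52, so (f) meets the standard; on (g) the weight is 52, which does reach 52, so (g) meets the standard.
  All elements met. The subscriber retains the burden for Stage 4.
At Stage 4 the subscriber must meet a scintilla of evidence (weight is at least 15): on (h) the weight is 42 less the opposing 21 gives net 21, ≥ 15, so (h) meets the standard.
  All elements met at the final stage.
Every stage carried; the subscriber prevails.

subscriber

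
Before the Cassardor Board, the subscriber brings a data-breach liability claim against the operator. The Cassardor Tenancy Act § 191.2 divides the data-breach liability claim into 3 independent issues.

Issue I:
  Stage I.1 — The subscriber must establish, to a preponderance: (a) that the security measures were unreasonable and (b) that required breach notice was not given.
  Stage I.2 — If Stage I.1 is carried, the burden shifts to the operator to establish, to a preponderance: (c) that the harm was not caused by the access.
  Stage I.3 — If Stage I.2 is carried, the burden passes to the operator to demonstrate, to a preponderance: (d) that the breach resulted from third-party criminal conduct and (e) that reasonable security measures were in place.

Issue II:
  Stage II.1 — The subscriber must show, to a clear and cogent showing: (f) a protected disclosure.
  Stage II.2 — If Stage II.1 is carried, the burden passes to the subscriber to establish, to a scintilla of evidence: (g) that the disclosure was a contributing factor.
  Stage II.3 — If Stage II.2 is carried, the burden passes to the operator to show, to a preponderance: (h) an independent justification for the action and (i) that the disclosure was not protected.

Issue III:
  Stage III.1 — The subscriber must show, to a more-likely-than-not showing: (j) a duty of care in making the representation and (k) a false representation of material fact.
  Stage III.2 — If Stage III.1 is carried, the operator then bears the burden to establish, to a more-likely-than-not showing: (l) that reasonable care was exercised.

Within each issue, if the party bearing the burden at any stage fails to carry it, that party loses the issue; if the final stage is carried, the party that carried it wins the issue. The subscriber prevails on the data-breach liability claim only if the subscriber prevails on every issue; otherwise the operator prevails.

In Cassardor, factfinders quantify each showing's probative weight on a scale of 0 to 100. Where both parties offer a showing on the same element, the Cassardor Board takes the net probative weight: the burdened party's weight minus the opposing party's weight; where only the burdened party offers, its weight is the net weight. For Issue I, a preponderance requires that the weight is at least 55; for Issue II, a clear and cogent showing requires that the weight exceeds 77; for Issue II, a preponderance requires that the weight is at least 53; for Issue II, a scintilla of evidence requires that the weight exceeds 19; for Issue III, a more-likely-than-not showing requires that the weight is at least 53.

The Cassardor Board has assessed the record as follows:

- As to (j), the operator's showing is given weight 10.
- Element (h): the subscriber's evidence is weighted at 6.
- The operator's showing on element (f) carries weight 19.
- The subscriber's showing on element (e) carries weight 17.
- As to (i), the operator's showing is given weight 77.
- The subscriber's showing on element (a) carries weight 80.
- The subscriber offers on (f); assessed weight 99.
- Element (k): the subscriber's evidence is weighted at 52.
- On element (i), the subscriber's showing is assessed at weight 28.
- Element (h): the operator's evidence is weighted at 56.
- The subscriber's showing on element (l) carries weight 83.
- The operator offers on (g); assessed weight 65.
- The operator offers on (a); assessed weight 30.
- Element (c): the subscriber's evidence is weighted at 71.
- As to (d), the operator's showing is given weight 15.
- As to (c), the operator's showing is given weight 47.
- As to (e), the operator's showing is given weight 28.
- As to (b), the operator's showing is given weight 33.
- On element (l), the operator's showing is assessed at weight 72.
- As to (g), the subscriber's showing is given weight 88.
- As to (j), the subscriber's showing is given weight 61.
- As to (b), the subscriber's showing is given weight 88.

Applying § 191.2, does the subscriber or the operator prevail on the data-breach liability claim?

operator

— Issue I —
Stage I.1 — burden on subscriber; standard: a preponderance (weight is at least 55).
    (a): 80 − 30 = 50 < 55 [not met]
    (b): 88 − 33 = 55 ≥ 55 [met]
  Not every element is met, so the subscriber fails to carry Stage I.1.
The analysis ends at Stage I.1; the operator prevails on this issue.
— Issue II —
Stage II.1 — burden on subscriber; standard: a clear and cogent showing (weight exceeds 77).
    (f): 99 − 19 = 80 > 77 [met]
  Stage II.1 carried; the burden remains with the subscriber.
Stage II.2 — burden on subscriber; standard: a scintilla of evidence (weight exceeds 19).
    (g): 88 − 65 = 23 > 19 [met]
  Stage II.2 is satisfied; the onus moves to the operator.
Stage II.3 — burden on operator; standard: a preponderance (weight is at least 53).
    (h): 56 − 6 = 50 < 53 [not met]
    (i): 77 − 28 = 49 < 53 [not met]
  Not every element is met, so the operator fails to carry Stage II.3.
The subscriber prevails on this issue.
— Issue III —
Stage III.1 — burden on subscriber; standard: a more-likely-than-not showing (weight is at least 53).
    (j): 61 − 10 = 51 < 53 [not met]
    (k): 52 < 53 [not met]
  Stage III.1 not carried; the subscriber fails its burden.
So the operator prevails on this issue.
Per-issue: Issue I → operator; Issue II → subscriber; Issue III → operator. The subscriber must prevail on every issue; overall, the operator prevails.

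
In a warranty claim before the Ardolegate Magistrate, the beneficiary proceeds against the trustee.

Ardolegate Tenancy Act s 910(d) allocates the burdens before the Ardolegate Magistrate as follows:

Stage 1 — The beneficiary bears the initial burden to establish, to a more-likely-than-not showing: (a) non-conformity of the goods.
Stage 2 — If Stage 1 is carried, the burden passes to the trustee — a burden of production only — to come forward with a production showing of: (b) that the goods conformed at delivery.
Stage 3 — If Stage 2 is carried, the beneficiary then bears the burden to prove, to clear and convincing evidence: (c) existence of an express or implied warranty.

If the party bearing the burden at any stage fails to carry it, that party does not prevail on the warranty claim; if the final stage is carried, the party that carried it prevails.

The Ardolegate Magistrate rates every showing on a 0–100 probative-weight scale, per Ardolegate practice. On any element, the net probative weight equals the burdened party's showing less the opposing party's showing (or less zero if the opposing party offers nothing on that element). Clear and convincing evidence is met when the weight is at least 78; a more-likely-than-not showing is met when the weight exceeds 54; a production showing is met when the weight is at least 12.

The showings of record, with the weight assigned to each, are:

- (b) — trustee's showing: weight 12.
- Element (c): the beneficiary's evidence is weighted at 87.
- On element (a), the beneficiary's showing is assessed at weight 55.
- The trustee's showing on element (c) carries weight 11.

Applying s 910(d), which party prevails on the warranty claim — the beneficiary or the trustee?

Stage 1 (beneficiary, a more-likely-than-not showing, weight exceeds 54): (a) 55 > 54 — meets.
  The beneficiary carries Stage 1; the trustee now bears the burden.
Stage 2 (trustee, a production showing, weight is at least 12): (b) 12 ≥ 12 — meets.
  All elements met. The burden passes to the beneficiary.
Stage 3 (beneficiary, clear and convincing evidence, weight is at least 78): (c) net 87−11=76 < 78 — fails.
  The beneficiary does not carry Stage 3.
The trustee prevails.

trustee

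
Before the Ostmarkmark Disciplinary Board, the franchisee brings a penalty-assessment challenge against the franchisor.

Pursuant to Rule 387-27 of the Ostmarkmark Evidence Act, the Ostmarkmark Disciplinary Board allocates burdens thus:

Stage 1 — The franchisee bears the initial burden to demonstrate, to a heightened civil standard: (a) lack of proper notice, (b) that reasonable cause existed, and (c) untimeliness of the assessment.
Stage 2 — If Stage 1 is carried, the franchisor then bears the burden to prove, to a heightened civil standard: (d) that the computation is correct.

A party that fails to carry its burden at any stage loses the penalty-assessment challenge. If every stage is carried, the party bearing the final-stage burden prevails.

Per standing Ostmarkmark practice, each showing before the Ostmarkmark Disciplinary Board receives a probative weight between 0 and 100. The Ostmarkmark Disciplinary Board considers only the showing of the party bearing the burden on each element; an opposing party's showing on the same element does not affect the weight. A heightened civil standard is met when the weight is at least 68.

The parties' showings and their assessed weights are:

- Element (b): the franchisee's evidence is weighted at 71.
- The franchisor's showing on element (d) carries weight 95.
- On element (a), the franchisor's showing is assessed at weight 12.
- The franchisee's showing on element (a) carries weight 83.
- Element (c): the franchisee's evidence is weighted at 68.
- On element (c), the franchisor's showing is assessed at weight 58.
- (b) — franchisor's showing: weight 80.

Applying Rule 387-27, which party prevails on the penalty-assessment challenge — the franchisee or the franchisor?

At Stage 1 the franchisee must meet a heightened civil standard (weight is at least 68): on (a) the weight is 83 (the franchisor's 12 is given no effect), ≥ 68, so (a) meets the standard; on (b) the weight is 71 (the franchisor's 80 is given no effect), ≥ 68, so (b) meets the standard; on (c) the weight is 68 (the franchisor's 58 is given no effect), ≥ 68, so (c) meets the standard.
  All elements met. The burden passes to the franchisor.
At Stage 2 the franchisor must meet a heightened civil standard (weight is at least 68): on (d) the weight is 95, which does reach 68, so (d) meets the standard.
  All elements met at the final stage.
With every stage satisfied, the franchisor prevails.

franchisor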